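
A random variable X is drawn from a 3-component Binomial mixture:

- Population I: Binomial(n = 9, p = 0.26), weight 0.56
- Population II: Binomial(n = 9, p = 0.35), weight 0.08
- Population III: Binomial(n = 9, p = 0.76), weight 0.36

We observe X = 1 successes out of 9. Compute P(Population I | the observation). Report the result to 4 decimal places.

0.9360

Posterior ∝ prior × likelihood, so P(k | x) ∝ π_k f_k(x); normalise over all components.
Component likelihoods at x = 1 successes out of 9:
  p_I = 0.210412
  p_II = 0.100373
  p_III = 7.52915e-05
Prior × likelihood for each component:
  π_I·p_I = 0.56 × 0.210412 = 0.11783
  π_II·p_II = 0.08 × 0.100373 = 0.00802985
  π_III·p_III = 0.36 × 7.52915e-05 = 2.71049e-05
Normaliser: 0.11783 + 0.00802985 + 2.71049e-05 = 0.125887
So the posterior for Population I is 0.11783 / 0.125887 ≈ 0.9360.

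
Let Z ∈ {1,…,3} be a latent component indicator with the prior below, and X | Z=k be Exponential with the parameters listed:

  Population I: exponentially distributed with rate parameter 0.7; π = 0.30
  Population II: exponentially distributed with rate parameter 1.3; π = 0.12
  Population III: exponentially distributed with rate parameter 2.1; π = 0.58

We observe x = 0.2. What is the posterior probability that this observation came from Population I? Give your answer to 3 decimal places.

The responsibility of component k is w_k f_k(x) divided by Σ_j w_j f_j(x).
Component likelihoods at x = 0.2:
  p_I = 0.7·e^(−0.7·0.2) = 0.7·e^(−0.1400) = 0.608551
  p_II = 1.3·e^(−1.3·0.2) = 1.3·e^(−0.2600) = 1.00237
  p_III = 2.1·e^(−2.1·0.2) = 2.1·e^(−0.4200) = 1.3798
Weight by the priors:
  w_I·p_I = 0.30 × 0.608551 = 0.182565
  w_II·p_II = 0.12 × 1.00237 = 0.120284
  w_III·p_III = 0.58 × 1.3798 = 0.800283
Sum: 0.182565 + 0.120284 + 0.800283 = 1.10313
P(Population I | 0.2) = 0.182565 / 1.10313 ≈ 0.165

0.165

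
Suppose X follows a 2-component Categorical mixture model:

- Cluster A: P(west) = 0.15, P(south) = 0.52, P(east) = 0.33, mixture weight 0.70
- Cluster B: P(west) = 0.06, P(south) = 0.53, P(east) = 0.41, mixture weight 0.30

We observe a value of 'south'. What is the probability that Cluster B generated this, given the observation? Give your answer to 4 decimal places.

0.3040

Apply Bayes' rule: the posterior for each component is proportional to its prior times its likelihood at x.
Evaluate each component's likelihood at the observed value:
  p_A = P(south | comp) = 0.52
  p_B = P(south | comp) = 0.53
Unnormalised posteriors:
  w_A·p_A = 0.70 × 0.52 = 0.364
  w_B·p_B = 0.30 × 0.53 = 0.159
Normaliser: 0.364 + 0.159 = 0.523
So the posterior for Cluster B is 0.159 / 0.523 ≈ 0.3040.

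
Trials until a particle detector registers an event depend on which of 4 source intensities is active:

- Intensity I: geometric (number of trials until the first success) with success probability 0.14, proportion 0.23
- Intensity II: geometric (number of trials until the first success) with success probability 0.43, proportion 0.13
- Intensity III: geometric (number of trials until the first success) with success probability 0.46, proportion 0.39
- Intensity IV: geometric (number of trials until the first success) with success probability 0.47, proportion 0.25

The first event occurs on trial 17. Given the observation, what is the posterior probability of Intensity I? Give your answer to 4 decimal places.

0.9928

P(component k | x) = π_k·f_k(x) / marginal(x), where marginal(x) = Σ_j π_j·f_j(x).
Geometric probabilities:
  L_I = 0.14·(1−0.14)^16 = 0.14·0.0895314 = 0.0125344
  L_II = 0.43·(1−0.43)^16 = 0.43·0.000124165 = 5.33908e-05
  L_III = 0.46·(1−0.46)^16 = 0.46·5.22757e-05 = 2.40468e-05
  L_IV = 0.47·(1−0.47)^16 = 0.47·3.87627e-05 = 1.82185e-05
Weight by the priors:
  π_I·L_I = 0.23 × 0.0125344 = 0.00288291
  π_II·L_II = 0.13 × 5.33908e-05 = 6.9408e-06
  π_III·L_III = 0.39 × 2.40468e-05 = 9.37827e-06
  π_IV·L_IV = 0.25 × 1.82185e-05 = 4.55462e-06
Sum: 0.00288291 + 6.9408e-06 + 9.37827e-06 + 4.55462e-06 = 0.00290378
P(Intensity I | x) = 0.00288291 / 0.00290378 ≈ 0.9928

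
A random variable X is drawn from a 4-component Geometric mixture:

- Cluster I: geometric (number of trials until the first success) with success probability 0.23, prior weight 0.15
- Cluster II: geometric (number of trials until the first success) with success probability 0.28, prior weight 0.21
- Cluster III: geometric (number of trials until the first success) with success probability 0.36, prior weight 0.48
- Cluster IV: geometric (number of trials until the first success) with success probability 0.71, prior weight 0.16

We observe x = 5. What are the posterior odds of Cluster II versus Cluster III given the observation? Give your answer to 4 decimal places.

0.5451

The posterior odds equal the prior odds times the likelihood ratio: (P(Z=i)/P(Z=j))·(f_i(x)/f_j(x)).
Component likelihoods at x = 5:
  p_I = 0.080852
  p_II = 0.0752468
  p_III = 0.060398
  p_IV = 0.0050217
Posterior odds = (P(Z=II)·p_II) / (P(Z=III)·p_III) = (0.21·0.0752468) / (0.48·0.060398) = 0.0158018 / 0.028991 ≈ 0.5451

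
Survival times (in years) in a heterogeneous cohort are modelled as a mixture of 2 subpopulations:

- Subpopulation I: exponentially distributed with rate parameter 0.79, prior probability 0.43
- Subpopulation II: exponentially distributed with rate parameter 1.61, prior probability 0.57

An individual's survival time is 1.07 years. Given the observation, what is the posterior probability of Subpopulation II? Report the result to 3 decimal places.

P(component k | x) = π_k·f_k(x) / marginal(x), where marginal(x) = Σ_j π_j·f_j(x).
Evaluate each component's likelihood at the observed value:
  p_I = 0.79·e^(−0.79·1.07) = 0.79·e^(−0.8453) = 0.339249
  p_II = 1.61·e^(−1.61·1.07) = 1.61·e^(−1.7227) = 0.287519
Prior × likelihood for each component:
  π_I·p_I = 0.43 × 0.339249 = 0.145877
  π_II·p_II = 0.57 × 0.287519 = 0.163886
Sum: 0.145877 + 0.163886 = 0.309763
Responsibility of Subpopulation II: 0.163886 / 0.309763 ≈ 0.529

0.529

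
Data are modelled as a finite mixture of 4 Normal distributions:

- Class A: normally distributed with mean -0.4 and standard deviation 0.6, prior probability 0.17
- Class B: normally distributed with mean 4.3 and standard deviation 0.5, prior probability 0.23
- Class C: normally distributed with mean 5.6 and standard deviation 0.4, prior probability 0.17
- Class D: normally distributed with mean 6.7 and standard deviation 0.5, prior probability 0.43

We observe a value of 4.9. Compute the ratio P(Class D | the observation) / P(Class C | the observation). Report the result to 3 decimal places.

0.014

Since P(k|x) ∝ w_k f_k(x), the posterior odds are w_i f_i(x) / (w_j f_j(x)).
Component likelihoods at x = 4.9:
  f_A = (1/(0.6·√(2π)))·exp(−(4.9−-0.4)²/(2·0.6²)) = 0.664904·exp(-39.01389) = 7.57255e-18
  f_B = (1/(0.5·√(2π)))·exp(−(4.9−4.3)²/(2·0.5²)) = 0.797885·exp(-0.72000) = 0.388372
  f_C = (1/(0.4·√(2π)))·exp(−(4.9−5.6)²/(2·0.4²)) = 0.997356·exp(-1.53125) = 0.215693
  f_D = (1/(0.5·√(2π)))·exp(−(4.9−6.7)²/(2·0.5²)) = 0.797885·exp(-6.48000) = 0.0012238
Posterior odds = (w_D·f_D) / (w_C·f_C) = (0.43·0.0012238) / (0.17·0.215693) = 0.000526236 / 0.0366679 ≈ 0.014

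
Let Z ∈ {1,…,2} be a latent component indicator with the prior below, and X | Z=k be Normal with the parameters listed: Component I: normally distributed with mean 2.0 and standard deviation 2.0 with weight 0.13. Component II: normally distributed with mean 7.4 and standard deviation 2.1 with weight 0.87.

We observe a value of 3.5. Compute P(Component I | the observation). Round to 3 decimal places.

Apply Bayes' rule: the posterior for each component is proportional to its prior times its likelihood at x.
Evaluate each component's likelihood at the observed value:
  f_I = (1/(2.0·√(2π)))·exp(−(3.5−2.0)²/(2·2.0²)) = 0.199471·exp(-0.28125) = 0.150569
  f_II = (1/(2.1·√(2π)))·exp(−(3.5−7.4)²/(2·2.1²)) = 0.189973·exp(-1.72449) = 0.0338653
Unnormalised posteriors:
  P(Z=I)·f_I = 0.13 × 0.150569 = 0.0195739
  P(Z=II)·f_II = 0.87 × 0.0338653 = 0.0294628
Evidence: 0.0195739 + 0.0294628 = 0.0490367
So the posterior for Component I is 0.0195739 / 0.0490367 ≈ 0.399.

0.399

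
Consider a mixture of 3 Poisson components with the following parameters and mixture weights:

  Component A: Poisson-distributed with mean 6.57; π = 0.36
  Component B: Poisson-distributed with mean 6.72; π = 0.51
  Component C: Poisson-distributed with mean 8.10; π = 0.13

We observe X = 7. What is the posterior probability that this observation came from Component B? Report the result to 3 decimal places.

0.516

By Bayes' theorem, P(k | x) = P(Z=k) f_k(x) / Σ_j P(Z=j) f_j(x).
Component likelihoods at x = 7:
  p_A = e^(−6.57)·6.57^7/7! = 0.146964
  p_B = e^(−6.72)·6.72^7/7! = 0.148148
  p_C = e^(−8.10)·8.10^7/7! = 0.137778
Multiply by the mixture weights:
  P(Z=A)·p_A = 0.36 × 0.146964 = 0.0529072
  P(Z=B)·p_B = 0.51 × 0.148148 = 0.0755554
  P(Z=C)·p_C = 0.13 × 0.137778 = 0.0179111
Evidence: 0.0529072 + 0.0755554 + 0.0179111 = 0.146374
P(Component B | 7) = 0.0755554 / 0.146374 ≈ 0.516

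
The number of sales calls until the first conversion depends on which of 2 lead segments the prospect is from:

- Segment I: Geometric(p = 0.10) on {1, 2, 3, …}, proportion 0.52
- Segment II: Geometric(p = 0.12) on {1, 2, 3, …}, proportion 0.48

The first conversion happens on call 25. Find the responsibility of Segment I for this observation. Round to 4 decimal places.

0.6076

Apply Bayes' rule: the posterior for each component is proportional to its prior times its likelihood at x.
Evaluate each component's likelihood at the observed value:
  L_I = 0.10·(1−0.10)^24 = 0.10·0.0797664 = 0.00797664
  L_II = 0.12·(1−0.12)^24 = 0.12·0.046514 = 0.00558169
Weight by the priors:
  π_I·L_I = 0.52 × 0.00797664 = 0.00414786
  π_II·L_II = 0.48 × 0.00558169 = 0.00267921
Marginal: 0.00414786 + 0.00267921 = 0.00682706
P(Segment I | 25) = 0.00414786 / 0.00682706 ≈ 0.6076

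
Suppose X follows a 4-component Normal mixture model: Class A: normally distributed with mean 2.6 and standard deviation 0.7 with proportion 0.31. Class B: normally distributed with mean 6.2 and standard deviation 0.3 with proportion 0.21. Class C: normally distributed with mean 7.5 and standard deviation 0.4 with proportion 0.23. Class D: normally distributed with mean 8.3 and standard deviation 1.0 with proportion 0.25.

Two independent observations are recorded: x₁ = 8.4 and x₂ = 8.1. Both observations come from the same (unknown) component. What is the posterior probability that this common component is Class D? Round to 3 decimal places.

0.868

The responsibility of component k is w_k f_k(x) divided by Σ_j w_j f_j(x).
Since both observations come from the same component, the likelihood for component k is f_k(x₁)·f_k(x₂).
  f_A = [(1/(0.7·√(2π)))·exp(−(8.4−2.6)²/(2·0.7²)) = 0.569918·exp(-34.32653) = 7.04676e-16] × [2.24024e-14] = 1.57864e-29
  f_B = [(1/(0.3·√(2π)))·exp(−(8.4−6.2)²/(2·0.3²)) = 1.329808·exp(-26.88889) = 2.79314e-12] × [2.59282e-09] = 7.2421e-21
  f_C = [(1/(0.4·√(2π)))·exp(−(8.4−7.5)²/(2·0.4²)) = 0.997356·exp(-2.53125) = 0.0793491] × [0.323794] = 0.0256928
  f_D = [(1/(1.0·√(2π)))·exp(−(8.4−8.3)²/(2·1.0²)) = 0.398942·exp(-0.00500) = 0.396953] × [0.391043] = 0.155225
Unnormalised posteriors:
  w_A·f_A = 0.31 × 1.57864e-29 = 4.89378e-30
  w_B·f_B = 0.21 × 7.2421e-21 = 1.52084e-21
  w_C·f_C = 0.23 × 0.0256928 = 0.00590934
  w_D·f_D = 0.25 × 0.155225 = 0.0388063
Marginal: 4.89378e-30 + 1.52084e-21 + 0.00590934 + 0.0388063 = 0.0447157
P(Class D | x₁,x₂) ≈ 0.868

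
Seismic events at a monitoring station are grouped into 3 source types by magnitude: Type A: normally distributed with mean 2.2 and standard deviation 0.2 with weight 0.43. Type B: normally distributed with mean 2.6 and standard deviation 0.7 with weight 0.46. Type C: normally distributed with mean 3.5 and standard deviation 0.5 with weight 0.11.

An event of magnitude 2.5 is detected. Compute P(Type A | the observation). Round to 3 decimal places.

0.506

By Bayes' theorem, P(k | x) = w_k f_k(x) / Σ_j w_j f_j(x).
Evaluate each component's likelihood at the observed value:
  p_A = (1/(0.2·√(2π)))·exp(−(2.5−2.2)²/(2·0.2²)) = 1.994711·exp(-1.12500) = 0.647588
  p_B = (1/(0.7·√(2π)))·exp(−(2.5−2.6)²/(2·0.7²)) = 0.569918·exp(-0.01020) = 0.564132
  p_C = (1/(0.5·√(2π)))·exp(−(2.5−3.5)²/(2·0.5²)) = 0.797885·exp(-2.00000) = 0.107982
Unnormalised posteriors:
  w_A·p_A = 0.43 × 0.647588 = 0.278463
  w_B·p_B = 0.46 × 0.564132 = 0.259501
  w_C·p_C = 0.11 × 0.107982 = 0.011878
Evidence: 0.278463 + 0.259501 + 0.011878 = 0.549841
Responsibility of Type A: 0.278463 / 0.549841 ≈ 0.506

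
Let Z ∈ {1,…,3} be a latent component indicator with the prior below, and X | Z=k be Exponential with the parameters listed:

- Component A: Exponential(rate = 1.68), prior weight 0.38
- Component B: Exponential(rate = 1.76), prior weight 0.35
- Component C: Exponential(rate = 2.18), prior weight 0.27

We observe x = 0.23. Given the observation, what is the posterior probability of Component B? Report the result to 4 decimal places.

The responsibility of component k is w_k f_k(x) divided by Σ_j w_j f_j(x).
Evaluate each component's likelihood at the observed value:
  f_A = 1.14156
  f_B = 1.17411
  f_C = 1.32039
Unnormalised posteriors:
  w_A·f_A = 0.38 × 1.14156 = 0.433792
  w_B·f_B = 0.35 × 1.17411 = 0.41094
  w_C·f_C = 0.27 × 1.32039 = 0.356504
Denominator: 0.433792 + 0.41094 + 0.356504 = 1.20124
P(Component B | the observation) ≈ 0.3421

0.3421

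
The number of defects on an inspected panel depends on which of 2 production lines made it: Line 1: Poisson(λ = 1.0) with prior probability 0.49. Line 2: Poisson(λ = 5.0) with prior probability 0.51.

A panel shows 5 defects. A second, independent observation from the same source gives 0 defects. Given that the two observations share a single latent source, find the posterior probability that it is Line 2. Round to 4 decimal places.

By Bayes' theorem, P(k | x) = P(Z=k) f_k(x) / Σ_j P(Z=j) f_j(x).
Since both observations come from the same component, the likelihood for component k is f_k(x₁)·f_k(x₂).
  p_1 = [e^(−1.0)·1.0^5/5! = 0.00306566] × [0.367879] = 0.00112779
  p_2 = [e^(−5.0)·5.0^5/5! = 0.175467] × [0.00673795] = 0.00118229
Multiply by the mixture weights:
  P(Z=1)·p_1 = 0.49 × 0.00112779 = 0.000552619
  P(Z=2)·p_2 = 0.51 × 0.00118229 = 0.000602968
Evidence: 0.000552619 + 0.000602968 = 0.00115559
So the posterior for Line 2 is 0.000602968 / 0.00115559 ≈ 0.5218.

0.5218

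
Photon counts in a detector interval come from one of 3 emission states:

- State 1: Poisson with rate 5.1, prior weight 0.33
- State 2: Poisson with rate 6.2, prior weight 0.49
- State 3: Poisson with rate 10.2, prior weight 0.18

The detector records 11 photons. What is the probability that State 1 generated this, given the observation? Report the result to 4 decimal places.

0.0830

Posterior ∝ prior × likelihood, so P(k | x) ∝ P(Z=k) f_k(x); normalise over all components.
Poisson probabilities:
  p_1 = e^(−5.1)·5.1^11/11! = 0.00927287
  p_2 = e^(−6.2)·6.2^11/11! = 0.0264562
  p_3 = e^(−10.2)·10.2^11/11! = 0.115782
Weight by the priors:
  P(Z=1)·p_1 = 0.33 × 0.00927287 = 0.00306005
  P(Z=2)·p_2 = 0.49 × 0.0264562 = 0.0129635
  P(Z=3)·p_3 = 0.18 × 0.115782 = 0.0208408
Normaliser: 0.00306005 + 0.0129635 + 0.0208408 = 0.0368644
P(State 1 | 11 photons) ≈ 0.0830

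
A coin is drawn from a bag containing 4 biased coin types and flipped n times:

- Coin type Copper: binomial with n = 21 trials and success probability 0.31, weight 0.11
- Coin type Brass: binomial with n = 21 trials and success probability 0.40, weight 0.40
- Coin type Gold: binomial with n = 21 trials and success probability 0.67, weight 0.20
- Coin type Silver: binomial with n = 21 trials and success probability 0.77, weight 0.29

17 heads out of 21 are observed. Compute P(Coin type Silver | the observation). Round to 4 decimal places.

Posterior ∝ prior × likelihood, so P(k | x) ∝ π_k f_k(x); normalise over all components.
Component likelihoods at x = 17 heads out of 21:
  f_Copper = C(21,17)·0.31^17·0.69^4 = 5985·2.25501e-09·0.226671 = 3.05921e-06
  f_Brass = C(21,17)·0.40^17·0.60^4 = 5985·1.71799e-07·0.1296 = 0.000133257
  f_Gold = C(21,17)·0.67^17·0.33^4 = 5985·0.00110477·0.0118592 = 0.0784136
  f_Silver = C(21,17)·0.77^17·0.23^4 = 5985·0.0117582·0.00279841 = 0.196933
Prior × likelihood for each component:
  π_Copper·f_Copper = 0.11 × 3.05921e-06 = 3.36513e-07
  π_Brass·f_Brass = 0.40 × 0.000133257 = 5.33027e-05
  π_Gold·f_Gold = 0.20 × 0.0784136 = 0.0156827
  π_Silver·f_Silver = 0.29 × 0.196933 = 0.0571105
Marginal: 3.36513e-07 + 5.33027e-05 + 0.0156827 + 0.0571105 = 0.0728468
P(Coin type Silver | data) ≈ 0.7840

0.7840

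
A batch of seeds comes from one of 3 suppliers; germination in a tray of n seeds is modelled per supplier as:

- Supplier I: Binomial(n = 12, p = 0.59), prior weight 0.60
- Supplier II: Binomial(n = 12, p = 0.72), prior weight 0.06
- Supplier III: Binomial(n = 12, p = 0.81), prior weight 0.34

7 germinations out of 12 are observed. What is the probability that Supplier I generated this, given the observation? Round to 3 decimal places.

0.854

By Bayes' theorem, P(k | x) = P(Z=k) f_k(x) / Σ_j P(Z=j) f_j(x).
Binomial probabilities:
  L_I = C(12,7)·0.59^7·0.41^5 = 792·0.0248865·0.0115856 = 0.228354
  L_II = C(12,7)·0.72^7·0.28^5 = 792·0.100306·0.00172104 = 0.136723
  L_III = C(12,7)·0.81^7·0.19^5 = 792·0.228768·0.00024761 = 0.044863
Weight by the priors:
  P(Z=I)·L_I = 0.60 × 0.228354 = 0.137012
  P(Z=II)·L_II = 0.06 × 0.136723 = 0.0082034
  P(Z=III)·L_III = 0.34 × 0.044863 = 0.0152534
Denominator: 0.137012 + 0.0082034 + 0.0152534 = 0.160469
P(Supplier I | data) = 0.137012 / 0.160469 ≈ 0.854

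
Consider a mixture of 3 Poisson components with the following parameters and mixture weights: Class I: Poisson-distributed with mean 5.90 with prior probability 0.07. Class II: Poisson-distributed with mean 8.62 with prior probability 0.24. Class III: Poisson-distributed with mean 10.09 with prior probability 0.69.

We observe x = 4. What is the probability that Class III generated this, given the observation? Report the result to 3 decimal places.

By Bayes' theorem, P(k | x) = π_k f_k(x) / Σ_j π_j f_j(x).
Evaluate each component's likelihood at the observed value:
  p_I = e^(−5.90)·5.90^4/4! = 0.138312
  p_II = e^(−8.62)·8.62^4/4! = 0.0415145
  p_III = e^(−10.09)·10.09^4/4! = 0.0179193
Prior × likelihood for each component:
  π_I·p_I = 0.07 × 0.138312 = 0.00968183
  π_II·p_II = 0.24 × 0.0415145 = 0.00996347
  π_III·p_III = 0.69 × 0.0179193 = 0.0123643
Normaliser: 0.00968183 + 0.00996347 + 0.0123643 = 0.0320096
Responsibility of Class III: 0.0123643 / 0.0320096 ≈ 0.386

0.386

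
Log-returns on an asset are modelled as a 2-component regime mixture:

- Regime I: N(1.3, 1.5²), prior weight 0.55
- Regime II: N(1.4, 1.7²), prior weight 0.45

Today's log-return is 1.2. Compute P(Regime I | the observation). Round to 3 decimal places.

0.582

P(component k | x) = w_k·f_k(x) / marginal(x), where marginal(x) = Σ_j w_j·f_j(x).
Evaluate each component's likelihood at the observed value:
  f_I = 0.265371
  f_II = 0.233054
Prior × likelihood for each component:
  w_I·f_I = 0.55 × 0.265371 = 0.145954
  w_II·f_II = 0.45 × 0.233054 = 0.104874
Sum: 0.145954 + 0.104874 = 0.250828
P(Regime I | 1.2) ≈ 0.582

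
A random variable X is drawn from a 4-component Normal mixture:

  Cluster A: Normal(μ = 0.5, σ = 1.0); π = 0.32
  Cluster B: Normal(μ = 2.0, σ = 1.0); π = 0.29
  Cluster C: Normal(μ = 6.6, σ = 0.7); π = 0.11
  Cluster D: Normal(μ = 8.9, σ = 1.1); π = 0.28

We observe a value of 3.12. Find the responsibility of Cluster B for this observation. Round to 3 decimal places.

0.937

Apply Bayes' rule: the posterior for each component is proportional to its prior times its likelihood at x.
Evaluate each component's likelihood at the observed value:
  f_A = 0.0128921
  f_B = 0.213069
  f_C = 2.44904e-06
  f_D = 3.66461e-07
Unnormalised posteriors:
  w_A·f_A = 0.32 × 0.0128921 = 0.00412548
  w_B·f_B = 0.29 × 0.213069 = 0.0617901
  w_C·f_C = 0.11 × 2.44904e-06 = 2.69394e-07
  w_D·f_D = 0.28 × 3.66461e-07 = 1.02609e-07
Evidence: 0.00412548 + 0.0617901 + 2.69394e-07 + 1.02609e-07 = 0.0659159
P(Cluster B | 3.12) ≈ 0.937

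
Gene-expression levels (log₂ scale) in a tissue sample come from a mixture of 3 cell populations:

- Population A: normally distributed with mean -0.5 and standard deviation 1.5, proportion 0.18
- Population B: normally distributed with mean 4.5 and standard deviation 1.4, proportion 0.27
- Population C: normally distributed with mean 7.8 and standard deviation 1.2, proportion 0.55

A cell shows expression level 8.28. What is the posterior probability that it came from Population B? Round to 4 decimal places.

Apply Bayes' rule: the posterior for each component is proportional to its prior times its likelihood at x.
Component likelihoods at x = 8.28:
  p_A = 9.66109e-09
  p_B = 0.00744352
  p_C = 0.306892
Weight by the priors:
  π_A·p_A = 0.18 × 9.66109e-09 = 1.739e-09
  π_B·p_B = 0.27 × 0.00744352 = 0.00200975
  π_C·p_C = 0.55 × 0.306892 = 0.16879
Marginal: 1.739e-09 + 0.00200975 + 0.16879 = 0.1708
So the posterior for Population B is 0.00200975 / 0.1708 ≈ 0.0118.

0.0118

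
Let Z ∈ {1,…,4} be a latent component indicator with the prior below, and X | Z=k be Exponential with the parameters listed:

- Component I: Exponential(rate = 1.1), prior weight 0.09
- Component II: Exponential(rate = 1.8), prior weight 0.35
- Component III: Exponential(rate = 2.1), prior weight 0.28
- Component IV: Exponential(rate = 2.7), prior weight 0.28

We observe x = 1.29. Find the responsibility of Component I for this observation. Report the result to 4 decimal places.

Posterior ∝ prior × likelihood, so P(k | x) ∝ π_k f_k(x); normalise over all components.
Evaluate each component's likelihood at the observed value:
  f_I = 0.266151
  f_II = 0.176539
  f_III = 0.139867
  f_IV = 0.0829308
Weight by the priors:
  π_I·f_I = 0.09 × 0.266151 = 0.0239536
  π_II·f_II = 0.35 × 0.176539 = 0.0617887
  π_III·f_III = 0.28 × 0.139867 = 0.0391628
  π_IV·f_IV = 0.28 × 0.0829308 = 0.0232206
Normaliser: 0.0239536 + 0.0617887 + 0.0391628 + 0.0232206 = 0.148126
So the posterior for Component I is 0.0239536 / 0.148126 ≈ 0.1617.

0.1617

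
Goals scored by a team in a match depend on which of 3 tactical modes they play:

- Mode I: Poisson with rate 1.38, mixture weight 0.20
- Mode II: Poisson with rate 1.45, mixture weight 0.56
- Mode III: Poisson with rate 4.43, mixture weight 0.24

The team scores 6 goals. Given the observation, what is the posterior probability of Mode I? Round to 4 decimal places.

0.0150

By Bayes' theorem, P(k | x) = π_k f_k(x) / Σ_j π_j f_j(x).
Component likelihoods at x = 6 goals:
  f_I = 0.00241332
  f_II = 0.00302795
  f_III = 0.125074
Multiply by the mixture weights:
  π_I·f_I = 0.20 × 0.00241332 = 0.000482665
  π_II·f_II = 0.56 × 0.00302795 = 0.00169565
  π_III·f_III = 0.24 × 0.125074 = 0.0300176
Evidence: 0.000482665 + 0.00169565 + 0.0300176 = 0.032196
P(Mode I | 6 goals) ≈ 0.0150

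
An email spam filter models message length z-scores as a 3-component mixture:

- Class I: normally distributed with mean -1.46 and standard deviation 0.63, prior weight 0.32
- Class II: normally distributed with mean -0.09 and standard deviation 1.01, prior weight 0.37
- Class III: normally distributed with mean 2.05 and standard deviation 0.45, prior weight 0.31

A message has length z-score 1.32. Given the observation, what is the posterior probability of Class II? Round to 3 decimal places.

0.428

P(component k | x) = w_k·f_k(x) / marginal(x), where marginal(x) = Σ_j w_j·f_j(x).
Evaluate each component's likelihood at the observed value:
  L_I = (1/(0.63·√(2π)))·exp(−(1.32−-1.46)²/(2·0.63²)) = 0.633242·exp(-9.73595) = 3.74368e-05
  L_II = (1/(1.01·√(2π)))·exp(−(1.32−-0.09)²/(2·1.01²)) = 0.394992·exp(-0.97446) = 0.149068
  L_III = (1/(0.45·√(2π)))·exp(−(1.32−2.05)²/(2·0.45²)) = 0.886538·exp(-1.31580) = 0.237822
Unnormalised posteriors:
  w_I·L_I = 0.32 × 3.74368e-05 = 1.19798e-05
  w_II·L_II = 0.37 × 0.149068 = 0.0551552
  w_III·L_III = 0.31 × 0.237822 = 0.0737248
Normaliser: 1.19798e-05 + 0.0551552 + 0.0737248 = 0.128892
P(Class II | data) ≈ 0.428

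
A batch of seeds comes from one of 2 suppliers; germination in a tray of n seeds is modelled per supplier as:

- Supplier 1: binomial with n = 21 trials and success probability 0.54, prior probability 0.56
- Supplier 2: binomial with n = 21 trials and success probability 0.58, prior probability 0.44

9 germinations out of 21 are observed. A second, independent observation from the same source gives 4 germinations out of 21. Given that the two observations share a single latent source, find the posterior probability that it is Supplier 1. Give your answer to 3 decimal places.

0.875

The responsibility of component k is π_k f_k(x) divided by Σ_j π_j f_j(x).
Since both observations come from the same component, the likelihood for component k is f_k(x₁)·f_k(x₂).
  f_1 = [0.103011] × [0.000940854] = 9.69179e-05
  f_2 = [0.065779] × [0.000266695] = 1.75429e-05
Prior × likelihood for each component:
  π_1·f_1 = 0.56 × 9.69179e-05 = 5.4274e-05
  π_2·f_2 = 0.44 × 1.75429e-05 = 7.71888e-06
Sum: 5.4274e-05 + 7.71888e-06 = 6.19929e-05
P(Supplier 1 | x₁, x₂) ≈ 0.875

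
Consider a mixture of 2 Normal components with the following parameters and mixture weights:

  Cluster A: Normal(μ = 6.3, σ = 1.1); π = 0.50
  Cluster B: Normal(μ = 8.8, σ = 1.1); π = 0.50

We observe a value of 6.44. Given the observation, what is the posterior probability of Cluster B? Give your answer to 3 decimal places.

The responsibility of component k is w_k f_k(x) divided by Σ_j w_j f_j(x).
Component likelihoods at x = 6.44:
  p_A = (1/(1.1·√(2π)))·exp(−(6.44−6.3)²/(2·1.1²)) = 0.362675·exp(-0.00810) = 0.359749
  p_B = (1/(1.1·√(2π)))·exp(−(6.44−8.8)²/(2·1.1²)) = 0.362675·exp(-2.30149) = 0.0363073
Multiply by the mixture weights:
  w_A·p_A = 0.50 × 0.359749 = 0.179875
  w_B·p_B = 0.50 × 0.0363073 = 0.0181537
Marginal: 0.179875 + 0.0181537 = 0.198028
Responsibility of Cluster B: 0.0181537 / 0.198028 ≈ 0.092

0.092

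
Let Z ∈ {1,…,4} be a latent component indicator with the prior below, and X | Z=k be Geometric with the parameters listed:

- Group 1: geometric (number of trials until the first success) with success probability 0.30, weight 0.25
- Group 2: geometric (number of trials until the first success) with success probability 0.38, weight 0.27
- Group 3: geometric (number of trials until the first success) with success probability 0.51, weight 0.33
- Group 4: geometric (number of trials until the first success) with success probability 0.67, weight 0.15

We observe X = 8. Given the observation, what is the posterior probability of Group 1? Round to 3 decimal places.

The responsibility of component k is π_k f_k(x) divided by Σ_j π_j f_j(x).
Evaluate each component's likelihood at the observed value:
  L_1 = 0.0247063
  L_2 = 0.0133821
  L_3 = 0.00345894
  L_4 = 0.000285544
Unnormalised posteriors:
  π_1·L_1 = 0.25 × 0.0247063 = 0.00617657
  π_2·L_2 = 0.27 × 0.0133821 = 0.00361318
  π_3·L_3 = 0.33 × 0.00345894 = 0.00114145
  π_4·L_4 = 0.15 × 0.000285544 = 4.28315e-05
Marginal: 0.00617657 + 0.00361318 + 0.00114145 + 4.28315e-05 = 0.010974
P(Group 1 | data) = 0.00617657 / 0.010974 ≈ 0.563

0.563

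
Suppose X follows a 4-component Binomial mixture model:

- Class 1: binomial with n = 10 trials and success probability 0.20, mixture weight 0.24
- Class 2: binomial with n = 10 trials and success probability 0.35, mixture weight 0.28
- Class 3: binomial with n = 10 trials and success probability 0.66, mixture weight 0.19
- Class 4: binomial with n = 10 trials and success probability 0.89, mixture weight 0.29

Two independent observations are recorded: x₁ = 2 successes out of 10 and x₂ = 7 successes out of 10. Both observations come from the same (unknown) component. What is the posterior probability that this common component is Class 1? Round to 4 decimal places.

0.0448

The responsibility of component k is w_k f_k(x) divided by Σ_j w_j f_j(x).
Since both observations come from the same component, the likelihood for component k is f_k(x₁)·f_k(x₂).
  p_1 = [0.30199] × [0.000786432] = 0.000237495
  p_2 = [0.175653] × [0.021203] = 0.00372437
  p_3 = [0.00350051] × [0.257292] = 0.000900653
  p_4 = [7.64072e-07] × [0.0706463] = 5.39788e-08
Unnormalised posteriors:
  w_1·p_1 = 0.24 × 0.000237495 = 5.69987e-05
  w_2·p_2 = 0.28 × 0.00372437 = 0.00104282
  w_3·p_3 = 0.19 × 0.000900653 = 0.000171124
  w_4·p_4 = 0.29 × 5.39788e-08 = 1.56539e-08
Sum: 5.69987e-05 + 0.00104282 + 0.000171124 + 1.56539e-08 = 0.00127096
P(Class 1 | x₁, x₂) ≈ 0.0448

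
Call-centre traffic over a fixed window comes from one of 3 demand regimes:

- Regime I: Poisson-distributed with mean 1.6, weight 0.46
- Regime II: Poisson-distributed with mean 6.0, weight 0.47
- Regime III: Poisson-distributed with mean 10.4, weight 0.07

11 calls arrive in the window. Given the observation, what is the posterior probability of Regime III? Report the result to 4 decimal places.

0.4369

Posterior ∝ prior × likelihood, so P(k | x) ∝ P(Z=k) f_k(x); normalise over all components.
Poisson probabilities:
  L_I = 8.89801e-07
  L_II = 0.022529
  L_III = 0.117368
Prior × likelihood for each component:
  P(Z=I)·L_I = 0.46 × 8.89801e-07 = 4.09308e-07
  P(Z=II)·L_II = 0.47 × 0.022529 = 0.0105886
  P(Z=III)·L_III = 0.07 × 0.117368 = 0.00821574
Normaliser: 4.09308e-07 + 0.0105886 + 0.00821574 = 0.0188048
Responsibility of Regime III: 0.00821574 / 0.0188048 ≈ 0.4369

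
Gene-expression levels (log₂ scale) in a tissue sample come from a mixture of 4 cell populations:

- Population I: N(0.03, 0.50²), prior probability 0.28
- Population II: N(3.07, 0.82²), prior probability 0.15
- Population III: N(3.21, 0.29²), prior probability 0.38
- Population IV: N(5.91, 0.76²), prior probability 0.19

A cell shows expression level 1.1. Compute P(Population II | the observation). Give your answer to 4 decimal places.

Posterior ∝ prior × likelihood, so P(k | x) ∝ P(Z=k) f_k(x); normalise over all components.
Evaluate each component's likelihood at the observed value:
  p_I = (1/(0.50·√(2π)))·exp(−(1.1−0.03)²/(2·0.50²)) = 0.797885·exp(-2.28980) = 0.0808151
  p_II = (1/(0.82·√(2π)))·exp(−(1.1−3.07)²/(2·0.82²)) = 0.486515·exp(-2.88586) = 0.0271509
  p_III = (1/(0.29·√(2π)))·exp(−(1.1−3.21)²/(2·0.29²)) = 1.375663·exp(-26.46908) = 4.39678e-12
  p_IV = (1/(0.76·√(2π)))·exp(−(1.1−5.91)²/(2·0.76²)) = 0.524924·exp(-20.02779) = 1.0523e-09
Weight by the priors:
  P(Z=I)·p_I = 0.28 × 0.0808151 = 0.0226282
  P(Z=II)·p_II = 0.15 × 0.0271509 = 0.00407264
  P(Z=III)·p_III = 0.38 × 4.39678e-12 = 1.67078e-12
  P(Z=IV)·p_IV = 0.19 × 1.0523e-09 = 1.99937e-10
Denominator: 0.0226282 + 0.00407264 + 1.67078e-12 + 1.99937e-10 = 0.0267009
P(Population II | data) ≈ 0.1525

0.1525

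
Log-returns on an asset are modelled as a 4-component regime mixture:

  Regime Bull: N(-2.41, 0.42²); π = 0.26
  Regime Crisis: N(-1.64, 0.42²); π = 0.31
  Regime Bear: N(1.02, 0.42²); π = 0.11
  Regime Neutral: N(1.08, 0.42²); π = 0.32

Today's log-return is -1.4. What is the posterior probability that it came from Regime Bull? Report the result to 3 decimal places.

Posterior ∝ prior × likelihood, so P(k | x) ∝ w_k f_k(x); normalise over all components.
Normal densities:
  p_Bull = 0.0527138
  p_Crisis = 0.806781
  p_Bear = 5.86774e-08
  p_Neutral = 2.55011e-08
Prior × likelihood for each component:
  w_Bull·p_Bull = 0.26 × 0.0527138 = 0.0137056
  w_Crisis·p_Crisis = 0.31 × 0.806781 = 0.250102
  w_Bear·p_Bear = 0.11 × 5.86774e-08 = 6.45451e-09
  w_Neutral·p_Neutral = 0.32 × 2.55011e-08 = 8.16035e-09
Sum: 0.0137056 + 0.250102 + 6.45451e-09 + 8.16035e-09 = 0.263808
P(Regime Bull | x) = 0.0137056 / 0.263808 ≈ 0.052

0.052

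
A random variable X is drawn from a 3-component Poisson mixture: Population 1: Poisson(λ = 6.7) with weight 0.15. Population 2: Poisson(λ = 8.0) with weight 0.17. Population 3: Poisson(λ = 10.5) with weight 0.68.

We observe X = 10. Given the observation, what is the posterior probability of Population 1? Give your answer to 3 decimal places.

0.084

The responsibility of component k is π_k f_k(x) divided by Σ_j π_j f_j(x).
Evaluate each component's likelihood at the observed value:
  f_1 = 0.0618318
  f_2 = 0.0992615
  f_3 = 0.123606
Prior × likelihood for each component:
  π_1·f_1 = 0.15 × 0.0618318 = 0.00927477
  π_2·f_2 = 0.17 × 0.0992615 = 0.0168745
  π_3·f_3 = 0.68 × 0.123606 = 0.0840518
Marginal: 0.00927477 + 0.0168745 + 0.0840518 = 0.110201
P(Population 1 | 10) ≈ 0.084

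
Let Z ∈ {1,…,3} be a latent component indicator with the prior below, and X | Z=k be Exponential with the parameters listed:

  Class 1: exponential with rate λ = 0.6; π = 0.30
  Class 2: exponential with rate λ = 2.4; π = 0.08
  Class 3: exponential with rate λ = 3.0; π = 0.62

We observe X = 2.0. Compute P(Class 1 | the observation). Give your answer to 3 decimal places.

0.898

By Bayes' theorem, P(k | x) = π_k f_k(x) / Σ_j π_j f_j(x).
Component likelihoods at x = 2.0:
  f_1 = 0.180717
  f_2 = 0.0197514
  f_3 = 0.00743626
Multiply by the mixture weights:
  π_1·f_1 = 0.30 × 0.180717 = 0.054215
  π_2·f_2 = 0.08 × 0.0197514 = 0.00158011
  π_3·f_3 = 0.62 × 0.00743626 = 0.00461048
Evidence: 0.054215 + 0.00158011 + 0.00461048 = 0.0604055
So the posterior for Class 1 is 0.054215 / 0.0604055 ≈ 0.898.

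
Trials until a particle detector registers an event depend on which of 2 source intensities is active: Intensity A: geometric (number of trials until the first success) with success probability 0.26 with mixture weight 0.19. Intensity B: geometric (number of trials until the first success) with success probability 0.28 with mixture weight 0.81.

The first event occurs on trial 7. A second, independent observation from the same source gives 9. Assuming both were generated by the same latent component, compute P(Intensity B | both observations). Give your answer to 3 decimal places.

0.771

The responsibility of component k is w_k f_k(x) divided by Σ_j w_j f_j(x).
Since both observations come from the same component, the likelihood for component k is f_k(x₁)·f_k(x₂).
  f_A = [0.0426937] × [0.0233791] = 0.000998138
  f_B = [0.0390079] × [0.0202217] = 0.000788807
Weight by the priors:
  w_A·f_A = 0.19 × 0.000998138 = 0.000189646
  w_B·f_B = 0.81 × 0.000788807 = 0.000638934
Evidence: 0.000189646 + 0.000638934 = 0.00082858
Responsibility of Intensity B: 0.000638934 / 0.00082858 ≈ 0.771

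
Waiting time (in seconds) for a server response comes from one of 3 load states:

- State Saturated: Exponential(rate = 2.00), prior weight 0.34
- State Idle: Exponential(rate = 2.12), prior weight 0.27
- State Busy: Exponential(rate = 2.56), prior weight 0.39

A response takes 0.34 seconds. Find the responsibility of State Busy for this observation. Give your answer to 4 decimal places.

0.4016

The responsibility of component k is w_k f_k(x) divided by Σ_j w_j f_j(x).
Exponential densities:
  f_Saturated = 1.01323
  f_Idle = 1.03109
  f_Busy = 1.07209
Weight by the priors:
  w_Saturated·f_Saturated = 0.34 × 1.01323 = 0.3445
  w_Idle·f_Idle = 0.27 × 1.03109 = 0.278394
  w_Busy·f_Busy = 0.39 × 1.07209 = 0.418114
Normaliser: 0.3445 + 0.278394 + 0.418114 = 1.04101
P(State Busy | 0.34 seconds) = 0.418114 / 1.04101 ≈ 0.4016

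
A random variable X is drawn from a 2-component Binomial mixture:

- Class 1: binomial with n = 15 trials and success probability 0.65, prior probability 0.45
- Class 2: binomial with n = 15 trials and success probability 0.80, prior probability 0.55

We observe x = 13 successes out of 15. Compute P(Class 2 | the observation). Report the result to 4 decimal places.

0.8558

By Bayes' theorem, P(k | x) = w_k f_k(x) / Σ_j w_j f_j(x).
Component likelihoods at x = 13 successes out of 15:
  L_1 = C(15,13)·0.65^13·0.35^2 = 105·0.00369721·0.1225 = 0.0475553
  L_2 = C(15,13)·0.80^13·0.20^2 = 105·0.0549756·0.04 = 0.230897
Prior × likelihood for each component:
  w_1·L_1 = 0.45 × 0.0475553 = 0.0213999
  w_2·L_2 = 0.55 × 0.230897 = 0.126994
Marginal: 0.0213999 + 0.126994 = 0.148393
So the posterior for Class 2 is 0.126994 / 0.148393 ≈ 0.8558.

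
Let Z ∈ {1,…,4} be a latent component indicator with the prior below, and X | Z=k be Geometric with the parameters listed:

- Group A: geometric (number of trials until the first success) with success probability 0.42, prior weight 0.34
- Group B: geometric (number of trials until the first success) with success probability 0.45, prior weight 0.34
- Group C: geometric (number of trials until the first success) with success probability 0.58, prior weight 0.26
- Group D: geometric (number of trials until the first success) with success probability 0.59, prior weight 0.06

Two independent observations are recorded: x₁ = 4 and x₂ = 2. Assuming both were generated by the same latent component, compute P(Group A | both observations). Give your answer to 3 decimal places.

0.414

Posterior ∝ prior × likelihood, so P(k | x) ∝ π_k f_k(x); normalise over all components.
Since both observations come from the same component, the likelihood for component k is f_k(x₁)·f_k(x₂).
  p_A = [0.42·(1−0.42)^3 = 0.42·0.195112 = 0.081947] × [0.2436] = 0.0199623
  p_B = [0.45·(1−0.45)^3 = 0.45·0.166375 = 0.0748688] × [0.2475] = 0.01853
  p_C = [0.58·(1−0.58)^3 = 0.58·0.074088 = 0.042971] × [0.2436] = 0.0104677
  p_D = [0.59·(1−0.59)^3 = 0.59·0.068921 = 0.0406634] × [0.2419] = 0.00983647
Multiply by the mixture weights:
  π_A·p_A = 0.34 × 0.0199623 = 0.00678718
  π_B·p_B = 0.34 × 0.01853 = 0.00630021
  π_C·p_C = 0.26 × 0.0104677 = 0.00272161
  π_D·p_D = 0.06 × 0.00983647 = 0.000590188
Denominator: 0.00678718 + 0.00630021 + 0.00272161 + 0.000590188 = 0.0163992
So the posterior for Group A is 0.00678718 / 0.0163992 ≈ 0.414.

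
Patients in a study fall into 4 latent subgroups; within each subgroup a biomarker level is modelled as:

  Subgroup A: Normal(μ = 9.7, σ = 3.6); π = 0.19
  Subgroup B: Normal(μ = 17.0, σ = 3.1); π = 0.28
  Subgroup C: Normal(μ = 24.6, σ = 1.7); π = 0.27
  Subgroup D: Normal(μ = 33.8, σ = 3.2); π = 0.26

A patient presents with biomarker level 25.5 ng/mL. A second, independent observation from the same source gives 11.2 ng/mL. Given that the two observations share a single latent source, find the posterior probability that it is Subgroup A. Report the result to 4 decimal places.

The responsibility of component k is π_k f_k(x) divided by Σ_j π_j f_j(x).
Since both observations come from the same component, the likelihood for component k is f_k(x₁)·f_k(x₂).
  p_A = [7.27516e-06] × [0.101603] = 7.39181e-07
  p_B = [0.00299909] × [0.0223573] = 6.70517e-05
  p_C = [0.203986] × [7.5645e-15] = 1.54305e-15
  p_D = [0.00431413] × [1.83947e-12] = 7.93573e-15
Prior × likelihood for each component:
  π_A·p_A = 0.19 × 7.39181e-07 = 1.40444e-07
  π_B·p_B = 0.28 × 6.70517e-05 = 1.87745e-05
  π_C·p_C = 0.27 × 1.54305e-15 = 4.16623e-16
  π_D·p_D = 0.26 × 7.93573e-15 = 2.06329e-15
Evidence: 1.40444e-07 + 1.87745e-05 + 4.16623e-16 + 2.06329e-15 = 1.89149e-05
P(Subgroup A | x₁,x₂) = 1.40444e-07 / 1.89149e-05 ≈ 0.0074

0.0074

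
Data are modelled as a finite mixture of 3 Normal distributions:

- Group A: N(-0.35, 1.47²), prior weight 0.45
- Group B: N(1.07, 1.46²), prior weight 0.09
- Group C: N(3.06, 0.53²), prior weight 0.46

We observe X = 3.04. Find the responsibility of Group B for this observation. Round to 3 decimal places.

0.027

By Bayes' theorem, P(k | x) = π_k f_k(x) / Σ_j π_j f_j(x).
Component likelihoods at x = 3.04:
  f_A = (1/(1.47·√(2π)))·exp(−(3.04−-0.35)²/(2·1.47²)) = 0.271389·exp(-2.65910) = 0.0190003
  f_B = (1/(1.46·√(2π)))·exp(−(3.04−1.07)²/(2·1.46²)) = 0.273248·exp(-0.91033) = 0.109953
  f_C = (1/(0.53·√(2π)))·exp(−(3.04−3.06)²/(2·0.53²)) = 0.752721·exp(-0.00071) = 0.752186
Multiply by the mixture weights:
  π_A·f_A = 0.45 × 0.0190003 = 0.00855013
  π_B·f_B = 0.09 × 0.109953 = 0.00989579
  π_C·f_C = 0.46 × 0.752186 = 0.346005
Normaliser: 0.00855013 + 0.00989579 + 0.346005 = 0.364451
P(Group B | x) = 0.00989579 / 0.364451 ≈ 0.027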